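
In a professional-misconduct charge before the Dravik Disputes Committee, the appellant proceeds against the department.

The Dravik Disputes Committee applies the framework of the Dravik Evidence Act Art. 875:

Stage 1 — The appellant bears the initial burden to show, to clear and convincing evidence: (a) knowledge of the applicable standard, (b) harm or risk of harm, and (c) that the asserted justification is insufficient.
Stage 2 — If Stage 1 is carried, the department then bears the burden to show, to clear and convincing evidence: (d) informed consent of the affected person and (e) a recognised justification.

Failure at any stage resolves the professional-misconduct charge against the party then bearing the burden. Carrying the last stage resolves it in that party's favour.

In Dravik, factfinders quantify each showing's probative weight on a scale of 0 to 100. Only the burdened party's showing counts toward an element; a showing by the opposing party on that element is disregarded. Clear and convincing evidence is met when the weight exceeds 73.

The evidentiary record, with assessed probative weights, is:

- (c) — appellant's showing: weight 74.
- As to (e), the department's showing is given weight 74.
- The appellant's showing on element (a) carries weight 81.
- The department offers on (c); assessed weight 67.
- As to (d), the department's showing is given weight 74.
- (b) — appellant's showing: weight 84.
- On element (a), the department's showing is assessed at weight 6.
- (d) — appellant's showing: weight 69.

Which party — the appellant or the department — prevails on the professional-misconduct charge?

Stage 1 (appellant, clear and convincing evidence, weight exceeds 73): (a) 81 (department's 6 disregarded) > 73 — meets; (b) 84 > 73 — meets; (c) 74 (department's 67 disregarded) > 73 — meets.
  Stage 1 carried; the burden shifts to the department.
Stage 2 (department, clear and convincing evidence, weight exceeds 73): (d) 74 (appellant's 69 disregarded) > 73 — meets; (e) 74 > 73 — meets.
  The department carries the last stage.
With every stage satisfied, the department prevails.

department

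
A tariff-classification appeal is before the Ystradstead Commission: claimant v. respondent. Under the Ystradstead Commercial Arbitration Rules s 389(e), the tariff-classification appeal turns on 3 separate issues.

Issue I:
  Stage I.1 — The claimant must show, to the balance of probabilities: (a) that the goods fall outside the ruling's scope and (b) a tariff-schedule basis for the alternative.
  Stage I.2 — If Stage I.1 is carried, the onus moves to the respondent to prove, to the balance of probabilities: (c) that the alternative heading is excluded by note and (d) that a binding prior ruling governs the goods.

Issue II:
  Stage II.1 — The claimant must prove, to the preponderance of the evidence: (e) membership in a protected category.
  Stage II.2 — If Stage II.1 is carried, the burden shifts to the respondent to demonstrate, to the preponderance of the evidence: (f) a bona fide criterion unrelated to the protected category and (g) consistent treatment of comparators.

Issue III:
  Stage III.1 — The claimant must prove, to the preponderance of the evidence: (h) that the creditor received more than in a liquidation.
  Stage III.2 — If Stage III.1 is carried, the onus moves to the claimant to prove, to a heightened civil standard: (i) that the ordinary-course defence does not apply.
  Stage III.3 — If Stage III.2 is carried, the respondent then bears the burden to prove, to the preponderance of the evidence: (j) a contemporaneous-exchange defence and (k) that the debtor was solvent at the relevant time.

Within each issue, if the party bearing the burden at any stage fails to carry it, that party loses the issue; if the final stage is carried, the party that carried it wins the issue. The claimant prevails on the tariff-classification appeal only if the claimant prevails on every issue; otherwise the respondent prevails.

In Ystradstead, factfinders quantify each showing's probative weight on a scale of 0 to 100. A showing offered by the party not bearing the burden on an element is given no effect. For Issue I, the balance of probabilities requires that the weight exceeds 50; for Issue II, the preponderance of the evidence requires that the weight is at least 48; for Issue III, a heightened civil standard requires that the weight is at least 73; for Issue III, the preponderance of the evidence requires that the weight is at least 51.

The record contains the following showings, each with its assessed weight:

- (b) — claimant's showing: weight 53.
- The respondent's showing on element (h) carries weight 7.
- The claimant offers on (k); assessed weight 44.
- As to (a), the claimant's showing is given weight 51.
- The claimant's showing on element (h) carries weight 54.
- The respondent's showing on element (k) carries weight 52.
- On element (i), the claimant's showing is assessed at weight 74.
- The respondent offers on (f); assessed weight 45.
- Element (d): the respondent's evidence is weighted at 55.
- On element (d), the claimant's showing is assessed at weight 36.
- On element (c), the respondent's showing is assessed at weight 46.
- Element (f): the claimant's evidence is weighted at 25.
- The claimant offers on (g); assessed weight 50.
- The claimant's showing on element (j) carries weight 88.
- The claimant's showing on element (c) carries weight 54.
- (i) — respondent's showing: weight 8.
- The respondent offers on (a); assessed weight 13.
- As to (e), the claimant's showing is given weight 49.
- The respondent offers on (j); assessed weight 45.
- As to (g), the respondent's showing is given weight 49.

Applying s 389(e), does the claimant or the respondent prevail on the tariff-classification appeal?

claimant

— Issue I —
At Stage I.1 the claimant must meet the balance of probabilities (weight exceeds 50): on (a) the weight is 51 (the respondent's 13 is given no effect), which does exceed 50, so (a) meets the standard; on (b) the weight is 53, which does exceed 50, so (b) meets the standard.
  Stage I.1 carried; the burden shifts to the respondent.
At Stage I.2 the respondent must meet the balance of probabilities (weight exceeds 50): on (c) the weight is 46 (the claimant's 54 is given no effect), which does not exceed 50, so (c) does not meet the standard; on (d) the weight is 55 (the claimant's 36 is given no effect), > 50, so (d) meets the standard.
  Not every element is met, so the respondent fails to carry Stage I.2.
The claimant prevails on this issue.
— Issue II —
At Stage II.1 the claimant must meet the preponderance of the evidence (weight is at least 48): on (e) the weight is 49, which does reach 48, so (e) meets the standard.
  Stage II.1 carried; the burden shifts to the respondent.
At Stage II.2 the respondent must meet the preponderance of the evidence (weight is at least 48): on (f) the weight is 45 (the claimant's 25 is given no effect), < 48, so (f) does not meet the standard; on (g) the weight is 49 (the claimant's 50 is given no effect), which does reach 48, so (g) meets the standard.
  The respondent does not carry Stage II.2.
So the claimant prevails on this issue.
— Issue III —
Stage III.1 — burden on claimant; standard: the preponderance of the evidence (weight is at least 51).
    (h): 54 (respondent's 7 disregarded) ≥ 51 [met]
  Stage III.1 carried; the burden remains with the claimant.
Stage III.2 — burden on claimant; standard: a heightened civil standard (weight is at least 73).
    (i): 74 (respondent's 8 disregarded) ≥ 73 [met]
  Stage III.2 carried; the burden shifts to the respondent.
Stage III.3 — burden on respondent; standard: the preponderance of the evidence (weight is at least 51).
    (j): 45 (claimant's 88 disregarded) < 51 [not met]
    (k): 52 (claimant's 44 disregarded) ≥ 51 [met]
  Stage III.3 not carried; the respondent fails its burden.
So the claimant prevails on this issue.
Per-issue: Issue I → claimant; Issue II → claimant; Issue III → claimant. The claimant must prevail on every issue; overall, the claimant prevails.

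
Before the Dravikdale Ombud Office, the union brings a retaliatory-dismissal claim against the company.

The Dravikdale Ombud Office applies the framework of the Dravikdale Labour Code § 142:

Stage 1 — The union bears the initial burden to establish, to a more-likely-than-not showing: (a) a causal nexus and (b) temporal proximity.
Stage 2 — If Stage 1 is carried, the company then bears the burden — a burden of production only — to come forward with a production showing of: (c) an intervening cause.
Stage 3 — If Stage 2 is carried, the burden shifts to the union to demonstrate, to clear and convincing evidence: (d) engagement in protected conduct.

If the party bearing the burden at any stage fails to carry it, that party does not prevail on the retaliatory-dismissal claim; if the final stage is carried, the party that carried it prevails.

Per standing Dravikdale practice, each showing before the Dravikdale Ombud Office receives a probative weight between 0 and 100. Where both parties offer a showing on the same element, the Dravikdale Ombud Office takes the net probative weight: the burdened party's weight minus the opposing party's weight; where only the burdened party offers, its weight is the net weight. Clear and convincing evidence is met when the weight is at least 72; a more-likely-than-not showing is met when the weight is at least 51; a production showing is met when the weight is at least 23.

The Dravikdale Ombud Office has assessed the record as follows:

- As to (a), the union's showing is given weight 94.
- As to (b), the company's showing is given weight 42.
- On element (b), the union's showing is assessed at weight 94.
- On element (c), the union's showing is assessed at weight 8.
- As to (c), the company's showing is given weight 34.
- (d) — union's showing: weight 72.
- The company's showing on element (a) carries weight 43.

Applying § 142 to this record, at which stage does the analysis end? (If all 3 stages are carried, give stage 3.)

stage 3

Stage 1 (union, a more-likely-than-not showing, weight is at least 51): (a) net 94−43=51 ≥ 51 — meets; (b) net 94−42=52 ≥ 51 — meets.
  Stage 1 carried; the burden shifts to the company.
Stage 2 (company, a production showing, weight is at least 23): (c) net 34−8=26 ≥ 23 — meets.
  Stage 2 carried; the burden shifts to the union.
Stage 3 (union, clear and convincing evidence, weight is at least 72): (d) 72 ≥ 72 — meets.
  The union carries the last stage.
All stages carried — the union prevails.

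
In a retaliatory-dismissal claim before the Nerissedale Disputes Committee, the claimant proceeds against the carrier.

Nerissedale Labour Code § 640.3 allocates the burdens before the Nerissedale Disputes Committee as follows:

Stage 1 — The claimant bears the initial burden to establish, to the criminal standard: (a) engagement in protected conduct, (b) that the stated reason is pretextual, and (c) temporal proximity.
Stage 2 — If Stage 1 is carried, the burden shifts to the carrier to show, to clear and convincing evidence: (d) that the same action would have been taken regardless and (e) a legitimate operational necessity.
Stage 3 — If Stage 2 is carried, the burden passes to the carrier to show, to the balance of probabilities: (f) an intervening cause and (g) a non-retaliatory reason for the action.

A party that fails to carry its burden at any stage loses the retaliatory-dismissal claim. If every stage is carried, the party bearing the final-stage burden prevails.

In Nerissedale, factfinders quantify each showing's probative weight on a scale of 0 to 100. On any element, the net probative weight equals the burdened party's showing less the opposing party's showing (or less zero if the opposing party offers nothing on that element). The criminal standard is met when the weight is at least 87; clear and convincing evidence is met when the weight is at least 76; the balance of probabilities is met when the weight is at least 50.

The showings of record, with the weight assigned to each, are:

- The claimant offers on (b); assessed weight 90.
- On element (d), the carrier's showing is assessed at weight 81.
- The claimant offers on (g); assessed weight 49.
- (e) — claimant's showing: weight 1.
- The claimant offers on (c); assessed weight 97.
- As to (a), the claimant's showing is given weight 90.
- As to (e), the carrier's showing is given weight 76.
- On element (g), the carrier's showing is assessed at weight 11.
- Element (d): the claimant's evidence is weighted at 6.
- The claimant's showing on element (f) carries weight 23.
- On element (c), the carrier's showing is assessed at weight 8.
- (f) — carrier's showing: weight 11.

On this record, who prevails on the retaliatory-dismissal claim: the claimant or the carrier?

Stage 1 — burden on claimant; standard: the criminal standard (weight is at least 87).
    (a): 90 ≥ 87 [met]
    (b): 90 ≥ 87 [met]
    (c): 97 − 8 = 89 ≥ 87 [met]
  Stage 1 carried; the burden shifts to the carrier.
Stage 2 — burden on carrier; standard: clear and convincing evidence (weight is at least 76).
    (d): 81 − 6 = 75 < 76 [not met]
    (e): 76 − 1 = 75 < 76 [not met]
  The carrier does not carry Stage 2.
So the claimant prevails.

claimant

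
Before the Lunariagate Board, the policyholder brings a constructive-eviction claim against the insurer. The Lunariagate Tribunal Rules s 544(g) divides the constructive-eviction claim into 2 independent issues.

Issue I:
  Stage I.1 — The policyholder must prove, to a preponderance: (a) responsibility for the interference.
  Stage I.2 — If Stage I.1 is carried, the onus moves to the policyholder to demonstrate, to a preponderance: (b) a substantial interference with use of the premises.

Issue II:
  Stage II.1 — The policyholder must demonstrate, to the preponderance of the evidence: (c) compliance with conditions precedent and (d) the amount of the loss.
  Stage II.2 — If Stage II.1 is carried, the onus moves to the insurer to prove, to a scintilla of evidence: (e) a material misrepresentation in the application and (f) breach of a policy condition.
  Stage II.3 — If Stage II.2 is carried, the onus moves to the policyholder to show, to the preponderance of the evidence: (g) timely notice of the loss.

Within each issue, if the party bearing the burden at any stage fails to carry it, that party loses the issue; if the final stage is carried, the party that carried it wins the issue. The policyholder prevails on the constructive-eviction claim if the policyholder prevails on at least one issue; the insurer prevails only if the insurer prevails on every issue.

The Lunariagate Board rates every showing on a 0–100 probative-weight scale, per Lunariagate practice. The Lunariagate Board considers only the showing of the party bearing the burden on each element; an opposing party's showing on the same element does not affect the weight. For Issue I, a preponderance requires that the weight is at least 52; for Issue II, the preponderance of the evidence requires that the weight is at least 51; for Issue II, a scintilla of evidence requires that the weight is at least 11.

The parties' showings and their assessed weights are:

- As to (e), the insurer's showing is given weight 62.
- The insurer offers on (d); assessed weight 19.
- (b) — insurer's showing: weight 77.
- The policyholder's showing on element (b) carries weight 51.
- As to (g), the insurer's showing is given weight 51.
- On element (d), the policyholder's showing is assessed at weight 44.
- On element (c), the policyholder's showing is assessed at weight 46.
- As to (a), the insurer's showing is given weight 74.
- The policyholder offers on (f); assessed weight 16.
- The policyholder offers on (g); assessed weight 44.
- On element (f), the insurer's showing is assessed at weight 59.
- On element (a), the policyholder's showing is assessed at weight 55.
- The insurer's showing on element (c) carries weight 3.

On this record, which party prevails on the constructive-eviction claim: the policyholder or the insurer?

insurer

— Issue I —
Stage I.1 (policyholder, a preponderance, weight is at least 52): (a) 55 (insurer's 74 disregarded) ≥ 52 — meets.
  All elements met. The policyholder retains the burden for Stage I.2.
Stage I.2 (policyholder, a preponderance, weight is at least 52): (b) 51 (insurer's 77 disregarded) < 52 — fails.
  The policyholder does not carry Stage I.2.
The analysis ends at Stage I.2; the insurer prevails on this issue.
— Issue II —
At Stage II.1 the policyholder must meet the preponderance of the evidence (weight is at least 51): on (c) the weight is 46 (the insurer's 3 is given no effect), < 51, so (c) does not meet the standard; on (d) the weight is 44 (the insurer's 19 is given no effect), which does not reach 51, so (d) does not meet the standard.
  Not every element is met, so the policyholder fails to carry Stage II.1.
The insurer prevails on this issue.
Per-issue: Issue I → insurer; Issue II → insurer. The policyholder must prevail on at least one issue; overall, the insurer prevails.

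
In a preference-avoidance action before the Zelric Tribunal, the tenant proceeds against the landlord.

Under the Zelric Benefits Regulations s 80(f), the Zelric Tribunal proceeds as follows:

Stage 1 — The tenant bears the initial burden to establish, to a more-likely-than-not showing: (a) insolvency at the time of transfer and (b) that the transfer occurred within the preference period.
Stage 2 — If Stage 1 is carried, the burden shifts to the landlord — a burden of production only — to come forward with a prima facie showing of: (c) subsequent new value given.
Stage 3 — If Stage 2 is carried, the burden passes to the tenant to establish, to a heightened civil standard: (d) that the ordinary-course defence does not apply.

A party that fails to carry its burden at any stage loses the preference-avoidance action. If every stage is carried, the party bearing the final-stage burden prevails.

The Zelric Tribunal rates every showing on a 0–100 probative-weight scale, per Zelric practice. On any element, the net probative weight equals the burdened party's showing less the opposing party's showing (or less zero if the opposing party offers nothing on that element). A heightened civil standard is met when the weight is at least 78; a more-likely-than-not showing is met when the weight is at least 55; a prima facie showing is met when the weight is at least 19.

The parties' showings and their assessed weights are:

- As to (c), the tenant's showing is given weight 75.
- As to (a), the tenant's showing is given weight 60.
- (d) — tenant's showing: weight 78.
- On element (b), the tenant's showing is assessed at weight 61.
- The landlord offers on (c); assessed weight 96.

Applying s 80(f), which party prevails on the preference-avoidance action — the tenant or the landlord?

Stage 1 — burden on tenant; standard: a more-likely-than-not showing (weight is at least 55).
    (a): 60 ≥ 55 [met]
    (b): 61 ≥ 55 [met]
  The tenant carries Stage 1; the landlord now bears the burden.
Stage 2 — burden on landlord; standard: a prima facie showing (weight is at least 19).
    (c): 96 − 75 = 21 ≥ 19 [met]
  The landlord carries Stage 2; the tenant now bears the burden.
Stage 3 — burden on tenant; standard: a heightened civil standard (weight is at least 78).
    (d): 78 ≥ 78 [met]
  Stage 3 carried; the final stage is satisfied.
With every stage satisfied, the tenant prevails.

tenant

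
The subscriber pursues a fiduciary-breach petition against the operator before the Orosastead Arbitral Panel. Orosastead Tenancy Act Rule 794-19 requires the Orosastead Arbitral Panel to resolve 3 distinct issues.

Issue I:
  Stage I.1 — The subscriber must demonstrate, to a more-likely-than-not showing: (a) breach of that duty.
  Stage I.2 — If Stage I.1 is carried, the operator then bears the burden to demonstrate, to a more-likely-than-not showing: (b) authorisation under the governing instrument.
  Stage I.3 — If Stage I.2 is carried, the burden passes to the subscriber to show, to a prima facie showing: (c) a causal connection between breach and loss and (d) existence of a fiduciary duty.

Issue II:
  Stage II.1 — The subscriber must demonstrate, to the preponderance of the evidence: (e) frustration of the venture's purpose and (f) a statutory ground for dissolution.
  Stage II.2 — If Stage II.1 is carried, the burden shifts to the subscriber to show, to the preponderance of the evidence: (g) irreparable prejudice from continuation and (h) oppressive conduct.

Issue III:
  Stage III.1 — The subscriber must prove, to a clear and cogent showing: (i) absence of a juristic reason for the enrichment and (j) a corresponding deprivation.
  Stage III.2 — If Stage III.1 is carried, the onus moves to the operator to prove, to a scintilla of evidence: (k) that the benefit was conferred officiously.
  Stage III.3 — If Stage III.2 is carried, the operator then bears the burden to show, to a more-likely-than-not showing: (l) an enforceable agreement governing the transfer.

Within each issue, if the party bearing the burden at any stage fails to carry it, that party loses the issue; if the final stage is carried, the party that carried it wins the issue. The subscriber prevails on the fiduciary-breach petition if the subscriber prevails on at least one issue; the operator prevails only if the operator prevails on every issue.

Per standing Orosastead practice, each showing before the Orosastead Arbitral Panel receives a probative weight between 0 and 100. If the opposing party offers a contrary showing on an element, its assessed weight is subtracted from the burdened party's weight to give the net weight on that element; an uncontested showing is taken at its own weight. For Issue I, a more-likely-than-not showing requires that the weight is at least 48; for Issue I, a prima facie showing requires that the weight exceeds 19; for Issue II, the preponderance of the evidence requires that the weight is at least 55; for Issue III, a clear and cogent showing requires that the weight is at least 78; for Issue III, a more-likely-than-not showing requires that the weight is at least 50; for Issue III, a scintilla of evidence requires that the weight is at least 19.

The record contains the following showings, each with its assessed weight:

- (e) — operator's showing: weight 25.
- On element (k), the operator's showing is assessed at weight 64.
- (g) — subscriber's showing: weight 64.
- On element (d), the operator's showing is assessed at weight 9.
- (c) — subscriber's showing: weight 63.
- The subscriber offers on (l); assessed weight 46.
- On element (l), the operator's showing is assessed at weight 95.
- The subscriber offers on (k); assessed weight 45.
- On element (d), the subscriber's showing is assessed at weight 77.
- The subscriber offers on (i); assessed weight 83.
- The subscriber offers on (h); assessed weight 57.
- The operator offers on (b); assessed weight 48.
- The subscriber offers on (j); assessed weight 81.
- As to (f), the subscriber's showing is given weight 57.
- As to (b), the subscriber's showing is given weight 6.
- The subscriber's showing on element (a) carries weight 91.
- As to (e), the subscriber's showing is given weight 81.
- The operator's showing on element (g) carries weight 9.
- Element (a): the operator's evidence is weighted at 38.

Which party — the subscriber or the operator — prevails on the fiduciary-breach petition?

— Issue I —
Stage I.1 — burden on subscriber; standard: a more-likely-than-not showing (weight is at least 48).
    (a): 91 − 38 = 53 ≥ 48 [met]
  All elements met. The burden passes to the operator.
Stage I.2 — burden on operator; standard: a more-likely-than-not showing (weight is at least 48).
    (b): 48 − 6 = 42 < 48 [not met]
  Stage I.2 not carried; the operator fails its burden.
The subscriber prevails on this issue.
— Issue II —
Stage II.1 (subscriber, the preponderance of the evidence, weight is at least 55): (e) net 81−25=56 ≥ 55 — meets; (f) 57 ≥ 55 — meets.
  Stage II.1 is satisfied; the subscriber continues to bear the burden.
Stage II.2 (subscriber, the preponderance of the evidence, weight is at least 55): (g) net 64−9=55 ≥ 55 — meets; (h) 57 ≥ 55 — meets.
  All elements met at the final stage.
Every stage carried; the subscriber prevails on this issue.
— Issue III —
Stage III.1 (subscriber, a clear and cogent showing, weight is at least 78): (i) 83 ≥ 78 — meets; (j) 81 ≥ 78 — meets.
  All elements met. The burden passes to the operator.
Stage III.2 (operator, a scintilla of evidence, weight is at least 19): (k) net 64−45=19 ≥ 19 — meets.
  Stage III.2 is satisfied; the operator continues to bear the burden.
Stage III.3 (operator, a more-likely-than-not showing, weight is at least 50): (l) net 95−46=49 < 50 — fails.
  Stage III.3 not carried; the operator fails its burden.
The subscriber prevails on this issue.
Per-issue: Issue I → subscriber; Issue II → subscriber; Issue III → subscriber. The subscriber must prevail on at least one issue; overall, the subscriber prevails.

subscriber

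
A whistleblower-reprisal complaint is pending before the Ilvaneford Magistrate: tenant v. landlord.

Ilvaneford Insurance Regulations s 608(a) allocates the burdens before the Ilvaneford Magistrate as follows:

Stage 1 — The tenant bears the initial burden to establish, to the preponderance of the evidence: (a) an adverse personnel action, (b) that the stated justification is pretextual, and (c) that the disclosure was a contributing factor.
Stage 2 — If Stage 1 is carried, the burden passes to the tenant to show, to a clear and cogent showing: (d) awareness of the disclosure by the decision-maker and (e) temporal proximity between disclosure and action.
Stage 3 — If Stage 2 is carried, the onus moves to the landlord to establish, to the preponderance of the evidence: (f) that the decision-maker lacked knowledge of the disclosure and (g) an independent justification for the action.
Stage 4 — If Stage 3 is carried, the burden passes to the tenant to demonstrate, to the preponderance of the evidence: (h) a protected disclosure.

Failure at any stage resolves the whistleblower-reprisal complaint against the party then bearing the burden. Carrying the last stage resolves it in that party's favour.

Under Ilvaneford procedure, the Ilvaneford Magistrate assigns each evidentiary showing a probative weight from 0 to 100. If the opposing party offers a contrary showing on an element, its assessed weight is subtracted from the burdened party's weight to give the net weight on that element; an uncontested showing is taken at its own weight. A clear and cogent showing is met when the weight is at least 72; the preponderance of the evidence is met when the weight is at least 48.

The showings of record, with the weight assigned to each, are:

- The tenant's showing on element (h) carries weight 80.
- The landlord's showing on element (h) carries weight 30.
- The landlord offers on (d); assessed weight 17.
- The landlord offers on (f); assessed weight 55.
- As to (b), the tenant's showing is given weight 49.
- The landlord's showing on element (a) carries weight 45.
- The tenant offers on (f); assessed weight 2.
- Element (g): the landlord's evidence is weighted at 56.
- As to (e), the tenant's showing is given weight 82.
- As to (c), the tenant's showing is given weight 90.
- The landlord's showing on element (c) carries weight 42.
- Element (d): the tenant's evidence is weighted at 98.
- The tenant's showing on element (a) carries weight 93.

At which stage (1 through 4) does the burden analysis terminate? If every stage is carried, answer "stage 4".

stage 4

Stage 1 — burden on tenant; standard: the preponderance of the evidence (weight is at least 48).
    (a): 93 − 45 = 48 ≥ 48 [met]
    (b): 49 ≥ 48 [met]
    (c): 90 − 42 = 48 ≥ 48 [met]
  Stage 1 is satisfied; the tenant continues to bear the burden.
Stage 2 — burden on tenant; standard: a clear and cogent showing (weight is at least 72).
    (d): 98 − 17 = 81 ≥ 72 [met]
    (e): 82 ≥ 72 [met]
  All elements met. The burden passes to the landlord.
Stage 3 — burden on landlord; standard: the preponderance of the evidence (weight is at least 48).
    (f): 55 − 2 = 53 ≥ 48 [met]
    (g): 56 ≥ 48 [met]
  Stage 3 carried; the burden shifts to the tenant.
Stage 4 — burden on tenant; standard: the preponderance of the evidence (weight is at least 48).
    (h): 80 − 30 = 50 ≥ 48 [met]
  All elements met at the final stage.
All stages carried — the tenant prevails.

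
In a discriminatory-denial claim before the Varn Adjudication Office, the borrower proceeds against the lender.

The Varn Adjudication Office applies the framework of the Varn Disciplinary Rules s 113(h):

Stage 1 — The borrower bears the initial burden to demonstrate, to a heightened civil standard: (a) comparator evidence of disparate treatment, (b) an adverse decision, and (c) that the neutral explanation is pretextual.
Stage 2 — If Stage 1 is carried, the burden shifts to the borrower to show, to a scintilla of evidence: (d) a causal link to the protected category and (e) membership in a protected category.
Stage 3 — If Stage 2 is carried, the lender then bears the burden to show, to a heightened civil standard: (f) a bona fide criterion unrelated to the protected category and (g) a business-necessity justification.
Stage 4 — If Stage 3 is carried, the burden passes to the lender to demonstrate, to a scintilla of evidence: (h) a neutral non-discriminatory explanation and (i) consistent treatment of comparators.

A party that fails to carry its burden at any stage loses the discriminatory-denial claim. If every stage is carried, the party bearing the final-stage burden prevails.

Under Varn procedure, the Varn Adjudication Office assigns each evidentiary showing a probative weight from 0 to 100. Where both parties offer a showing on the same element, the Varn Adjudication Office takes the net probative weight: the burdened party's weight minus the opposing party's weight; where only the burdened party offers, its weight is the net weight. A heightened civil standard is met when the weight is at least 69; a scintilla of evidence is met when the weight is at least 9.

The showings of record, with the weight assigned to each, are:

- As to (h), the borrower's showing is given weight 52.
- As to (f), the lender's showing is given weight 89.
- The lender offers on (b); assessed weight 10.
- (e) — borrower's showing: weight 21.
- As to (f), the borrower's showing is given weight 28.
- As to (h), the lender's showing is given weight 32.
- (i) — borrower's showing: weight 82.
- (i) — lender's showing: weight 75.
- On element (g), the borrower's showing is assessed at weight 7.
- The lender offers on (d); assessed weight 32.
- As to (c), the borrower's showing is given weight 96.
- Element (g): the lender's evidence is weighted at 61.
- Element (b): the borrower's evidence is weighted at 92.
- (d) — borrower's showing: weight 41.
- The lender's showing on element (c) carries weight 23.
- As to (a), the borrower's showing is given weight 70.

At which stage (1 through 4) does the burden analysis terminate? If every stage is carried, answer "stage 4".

Stage 1 (borrower, a heightened civil standard, weight is at least 69): (a) 70 ≥ 69 — meets; (b) net 92−10=82 ≥ 69 — meets; (c) net 96−23=73 ≥ 69 — meets.
  All elements met. The borrower retains the burden for Stage 2.
Stage 2 (borrower, a scintilla of evidence, weight is at least 9): (d) net 41−32=9 ≥ 9 — meets; (e) 21 ≥ 9 — meets.
  Stage 2 carried; the burden shifts to the lender.
Stage 3 (lender, a heightened civil standard, weight is at least 69): (f) net 89−28=61 < 69 — fails; (g) net 61−7=54 < 69 — fails.
  The lender does not carry Stage 3.
The borrower prevails.

stage 3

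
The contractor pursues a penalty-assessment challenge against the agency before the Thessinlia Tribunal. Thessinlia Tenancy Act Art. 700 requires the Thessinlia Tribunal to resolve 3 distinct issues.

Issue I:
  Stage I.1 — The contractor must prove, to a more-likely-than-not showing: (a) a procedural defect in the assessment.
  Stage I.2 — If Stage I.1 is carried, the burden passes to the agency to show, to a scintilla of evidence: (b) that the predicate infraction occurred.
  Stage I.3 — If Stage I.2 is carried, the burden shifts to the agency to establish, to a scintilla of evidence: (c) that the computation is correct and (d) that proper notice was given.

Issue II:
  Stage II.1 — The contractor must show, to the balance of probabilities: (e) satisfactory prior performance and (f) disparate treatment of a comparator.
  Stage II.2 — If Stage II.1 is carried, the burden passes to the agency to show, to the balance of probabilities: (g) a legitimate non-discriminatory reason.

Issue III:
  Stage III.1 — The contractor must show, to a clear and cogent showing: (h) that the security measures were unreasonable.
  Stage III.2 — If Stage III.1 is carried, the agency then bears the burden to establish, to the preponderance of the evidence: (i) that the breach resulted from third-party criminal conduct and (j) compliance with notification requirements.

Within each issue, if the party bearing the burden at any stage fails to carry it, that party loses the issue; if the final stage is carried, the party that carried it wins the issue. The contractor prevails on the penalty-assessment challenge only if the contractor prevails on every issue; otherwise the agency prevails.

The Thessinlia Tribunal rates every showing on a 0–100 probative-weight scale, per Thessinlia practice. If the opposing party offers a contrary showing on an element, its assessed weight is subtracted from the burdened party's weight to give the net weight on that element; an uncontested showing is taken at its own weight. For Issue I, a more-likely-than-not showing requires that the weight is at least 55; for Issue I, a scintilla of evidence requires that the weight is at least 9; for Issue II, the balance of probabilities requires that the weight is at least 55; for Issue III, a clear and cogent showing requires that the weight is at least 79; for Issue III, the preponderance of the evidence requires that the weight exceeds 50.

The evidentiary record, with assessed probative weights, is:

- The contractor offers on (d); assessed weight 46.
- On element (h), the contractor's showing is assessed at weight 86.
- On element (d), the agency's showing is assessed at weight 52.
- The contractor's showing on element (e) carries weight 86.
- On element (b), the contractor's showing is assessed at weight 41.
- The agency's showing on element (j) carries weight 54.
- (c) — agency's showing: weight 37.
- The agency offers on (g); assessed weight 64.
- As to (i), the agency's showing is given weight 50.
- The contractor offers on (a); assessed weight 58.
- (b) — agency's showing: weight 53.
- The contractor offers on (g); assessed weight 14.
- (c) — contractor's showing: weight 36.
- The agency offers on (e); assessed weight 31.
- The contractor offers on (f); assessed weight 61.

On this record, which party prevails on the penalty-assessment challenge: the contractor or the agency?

— Issue I —
Stage I.1 (contractor, a more-likely-than-not showing, weight is at least 55): (a) 58 ≥ 55 — meets.
  Stage I.1 carried; the burden shifts to the agency.
Stage I.2 (agency, a scintilla of evidence, weight is at least 9): (b) net 53−41=12 ≥ 9 — meets.
  Stage I.2 is satisfied; the agency continues to bear the burden.
Stage I.3 (agency, a scintilla of evidence, weight is at least 9): (c) net 37−36=1 < 9 — fails; (d) net 52−46=6 < 9 — fails.
  Stage I.3 not carried; the agency fails its burden.
So the contractor prevails on this issue.
— Issue II —
Stage II.1 (contractor, the balance of probabilities, weight is at least 55): (e) net 86−31=55 ≥ 55 — meets; (f) 61 ≥ 55 — meets.
  All elements met. The burden passes to the agency.
Stage II.2 (agency, the balance of probabilities, weight is at least 55): (g) net 64−14=50 < 55 — fails.
  Stage II.2 not carried; the agency fails its burden.
The contractor prevails on this issue.
— Issue III —
Stage III.1 (contractor, a clear and cogent showing, weight is at least 79): (h) 86 ≥ 79 — meets.
  Stage III.1 is satisfied; the onus moves to the agency.
Stage III.2 (agency, the preponderance of the evidence, weight exceeds 50): (i) 50 ≤ 50 — fails; (j) 54 > 50 — meets.
  Not every element is met, so the agency fails to carry Stage III.2.
The analysis ends at Stage III.2; the contractor prevails on this issue.
Per-issue: Issue I → contractor; Issue II → contractor; Issue III → contractor. The contractor must prevail on every issue; overall, the contractor prevails.

contractor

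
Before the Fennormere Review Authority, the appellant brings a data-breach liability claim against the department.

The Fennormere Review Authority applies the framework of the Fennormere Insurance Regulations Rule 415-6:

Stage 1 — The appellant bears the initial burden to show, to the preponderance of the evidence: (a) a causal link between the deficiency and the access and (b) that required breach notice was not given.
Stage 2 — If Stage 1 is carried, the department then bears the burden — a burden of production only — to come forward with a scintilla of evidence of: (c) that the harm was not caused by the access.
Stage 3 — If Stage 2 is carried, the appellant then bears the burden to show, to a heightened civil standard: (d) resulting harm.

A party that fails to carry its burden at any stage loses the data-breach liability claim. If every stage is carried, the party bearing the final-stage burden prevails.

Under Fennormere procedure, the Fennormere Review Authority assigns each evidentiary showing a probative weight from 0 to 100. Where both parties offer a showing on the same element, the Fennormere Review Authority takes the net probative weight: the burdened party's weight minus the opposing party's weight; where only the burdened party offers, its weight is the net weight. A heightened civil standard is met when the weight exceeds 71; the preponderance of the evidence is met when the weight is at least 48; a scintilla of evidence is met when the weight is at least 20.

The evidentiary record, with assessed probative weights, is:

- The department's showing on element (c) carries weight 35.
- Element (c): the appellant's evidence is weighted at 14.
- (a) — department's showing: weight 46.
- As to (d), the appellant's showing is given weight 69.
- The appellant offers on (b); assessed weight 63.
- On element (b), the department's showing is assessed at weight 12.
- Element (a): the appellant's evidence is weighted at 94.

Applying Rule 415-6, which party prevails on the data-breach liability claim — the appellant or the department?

department

Stage 1 — burden on appellant; standard: the preponderance of the evidence (weight is at least 48).
    (a): 94 − 46 = 48 ≥ 48 [met]
    (b): 63 − 12 = 51 ≥ 48 [met]
  Stage 1 is satisfied; the onus moves to the department.
Stage 2 — burden on department; standard: a scintilla of evidence (weight is at least 20).
    (c): 35 − 14 = 21 ≥ 20 [met]
  The department carries Stage 2; the appellant now bears the burden.
Stage 3 — burden on appellant; standard: a heightened civil standard (weight exceeds 71).
    (d): 69 ≤ 71 [not met]
  Stage 3 not carried; the appellant fails its burden.
The department prevails.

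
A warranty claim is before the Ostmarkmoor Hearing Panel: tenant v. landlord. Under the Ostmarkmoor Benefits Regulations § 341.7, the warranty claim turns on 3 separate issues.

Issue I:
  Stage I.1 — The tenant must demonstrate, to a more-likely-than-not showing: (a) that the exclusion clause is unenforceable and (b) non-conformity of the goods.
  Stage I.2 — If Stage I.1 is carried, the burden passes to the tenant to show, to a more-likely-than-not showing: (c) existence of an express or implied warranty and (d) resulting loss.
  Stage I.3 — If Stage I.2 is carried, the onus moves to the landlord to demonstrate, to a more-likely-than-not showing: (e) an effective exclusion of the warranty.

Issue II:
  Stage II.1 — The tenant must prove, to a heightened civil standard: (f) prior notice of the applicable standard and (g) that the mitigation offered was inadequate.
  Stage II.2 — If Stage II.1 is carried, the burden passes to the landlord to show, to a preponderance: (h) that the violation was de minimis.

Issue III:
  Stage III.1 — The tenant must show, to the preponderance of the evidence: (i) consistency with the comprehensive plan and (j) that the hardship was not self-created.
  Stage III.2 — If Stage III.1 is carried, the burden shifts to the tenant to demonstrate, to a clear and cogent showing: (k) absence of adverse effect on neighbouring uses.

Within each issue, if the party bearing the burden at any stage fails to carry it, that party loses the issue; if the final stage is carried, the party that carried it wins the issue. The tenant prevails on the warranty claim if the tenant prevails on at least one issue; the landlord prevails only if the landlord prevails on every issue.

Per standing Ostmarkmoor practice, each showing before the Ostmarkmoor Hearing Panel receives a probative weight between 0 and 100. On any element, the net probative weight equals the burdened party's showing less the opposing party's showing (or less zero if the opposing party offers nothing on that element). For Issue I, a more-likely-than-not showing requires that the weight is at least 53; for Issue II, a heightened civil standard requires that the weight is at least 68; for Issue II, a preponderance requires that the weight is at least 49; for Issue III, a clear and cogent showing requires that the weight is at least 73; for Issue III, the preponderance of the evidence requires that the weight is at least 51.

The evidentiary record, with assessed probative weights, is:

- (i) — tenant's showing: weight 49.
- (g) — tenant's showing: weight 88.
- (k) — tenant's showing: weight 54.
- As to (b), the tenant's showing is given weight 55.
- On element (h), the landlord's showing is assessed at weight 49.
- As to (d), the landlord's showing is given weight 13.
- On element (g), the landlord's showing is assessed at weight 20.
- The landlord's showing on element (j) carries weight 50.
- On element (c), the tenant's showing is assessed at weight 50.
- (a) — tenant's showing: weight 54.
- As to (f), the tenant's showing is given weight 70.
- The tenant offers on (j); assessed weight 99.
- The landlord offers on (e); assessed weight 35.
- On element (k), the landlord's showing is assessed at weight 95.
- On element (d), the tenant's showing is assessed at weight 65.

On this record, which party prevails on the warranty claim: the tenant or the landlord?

landlord

— Issue I —
Stage I.1 (tenant, a more-likely-than-not showing, weight is at least 53): (a) 54 ≥ 53 — meets; (b) 55 ≥ 53 — meets.
  Stage I.1 is satisfied; the tenant continues to bear the burden.
Stage I.2 (tenant, a more-likely-than-not showing, weight is at least 53): (c) 50 < 53 — fails; (d) net 65−13=52 < 53 — fails.
  Stage I.2 not carried; the tenant fails its burden.
So the landlord prevails on this issue.
— Issue II —
At Stage II.1 the tenant must meet a heightened civil standard (weight is at least 68): on (f) the weight is 70, which does reach 68, so (f) meets the standard; on (g) the weight is 88 less the opposing 20 gives net 68, which does reach 68, so (g) meets the standard.
  Stage II.1 is satisfied; the onus moves to the landlord.
At Stage II.2 the landlord must meet a preponderance (weight is at least 49): on (h) the weight is 49, which does reach 49, so (h) meets the standard.
  Stage II.2 carried; the final stage is satisfied.
All stages carried — the landlord prevails on this issue.
— Issue III —
Stage III.1 (tenant, the preponderance of the evidence, weight is at least 51): (i) 49 < 51 — fails; (j) net 99−50=49 < 51 — fails.
  The tenant does not carry Stage III.1.
The landlord prevails on this issue.
Per-issue: Issue I → landlord; Issue II → landlord; Issue III → landlord. The tenant must prevail on at least one issue; overall, the landlord prevails.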